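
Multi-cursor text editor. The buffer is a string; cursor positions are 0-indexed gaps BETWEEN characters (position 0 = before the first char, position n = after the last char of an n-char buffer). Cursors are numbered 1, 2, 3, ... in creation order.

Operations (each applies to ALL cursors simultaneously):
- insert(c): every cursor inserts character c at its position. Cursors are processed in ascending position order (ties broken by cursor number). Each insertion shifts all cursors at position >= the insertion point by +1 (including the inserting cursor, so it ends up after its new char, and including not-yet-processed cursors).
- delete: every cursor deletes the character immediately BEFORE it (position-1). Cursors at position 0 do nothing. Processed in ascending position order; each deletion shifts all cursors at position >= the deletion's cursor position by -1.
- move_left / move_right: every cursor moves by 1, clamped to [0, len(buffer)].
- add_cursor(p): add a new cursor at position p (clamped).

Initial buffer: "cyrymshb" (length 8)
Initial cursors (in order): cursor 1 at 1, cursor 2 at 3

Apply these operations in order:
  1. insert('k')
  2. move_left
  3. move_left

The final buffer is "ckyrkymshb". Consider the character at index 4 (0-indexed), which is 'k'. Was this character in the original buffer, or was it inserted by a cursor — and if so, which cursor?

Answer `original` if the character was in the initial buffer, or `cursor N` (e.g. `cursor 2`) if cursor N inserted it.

After op 1 (insert('k')): buffer="ckyrkymshb" (len 10), cursors c1@2 c2@5, authorship .1..2.....
After op 2 (move_left): buffer="ckyrkymshb" (len 10), cursors c1@1 c2@4, authorship .1..2.....
After op 3 (move_left): buffer="ckyrkymshb" (len 10), cursors c1@0 c2@3, authorship .1..2.....
Authorship (.=original, N=cursor N): . 1 . . 2 . . . . .
Index 4: author = 2

Answer: cursor 2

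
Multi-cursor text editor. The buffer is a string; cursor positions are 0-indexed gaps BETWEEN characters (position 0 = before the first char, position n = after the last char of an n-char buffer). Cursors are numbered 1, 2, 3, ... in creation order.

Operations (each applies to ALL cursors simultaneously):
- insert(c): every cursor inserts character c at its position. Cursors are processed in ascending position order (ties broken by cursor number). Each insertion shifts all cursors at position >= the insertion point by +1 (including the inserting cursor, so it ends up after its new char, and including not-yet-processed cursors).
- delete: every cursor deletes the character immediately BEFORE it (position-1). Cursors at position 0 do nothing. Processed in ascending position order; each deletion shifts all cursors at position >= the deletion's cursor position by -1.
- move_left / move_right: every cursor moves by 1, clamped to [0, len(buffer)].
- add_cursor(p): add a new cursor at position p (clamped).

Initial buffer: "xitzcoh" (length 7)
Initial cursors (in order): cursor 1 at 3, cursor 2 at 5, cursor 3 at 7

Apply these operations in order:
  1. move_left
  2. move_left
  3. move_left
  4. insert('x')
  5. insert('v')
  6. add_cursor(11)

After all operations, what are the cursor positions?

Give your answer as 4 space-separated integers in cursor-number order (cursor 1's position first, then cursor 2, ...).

After op 1 (move_left): buffer="xitzcoh" (len 7), cursors c1@2 c2@4 c3@6, authorship .......
After op 2 (move_left): buffer="xitzcoh" (len 7), cursors c1@1 c2@3 c3@5, authorship .......
After op 3 (move_left): buffer="xitzcoh" (len 7), cursors c1@0 c2@2 c3@4, authorship .......
After op 4 (insert('x')): buffer="xxixtzxcoh" (len 10), cursors c1@1 c2@4 c3@7, authorship 1..2..3...
After op 5 (insert('v')): buffer="xvxixvtzxvcoh" (len 13), cursors c1@2 c2@6 c3@10, authorship 11..22..33...
After op 6 (add_cursor(11)): buffer="xvxixvtzxvcoh" (len 13), cursors c1@2 c2@6 c3@10 c4@11, authorship 11..22..33...

Answer: 2 6 10 11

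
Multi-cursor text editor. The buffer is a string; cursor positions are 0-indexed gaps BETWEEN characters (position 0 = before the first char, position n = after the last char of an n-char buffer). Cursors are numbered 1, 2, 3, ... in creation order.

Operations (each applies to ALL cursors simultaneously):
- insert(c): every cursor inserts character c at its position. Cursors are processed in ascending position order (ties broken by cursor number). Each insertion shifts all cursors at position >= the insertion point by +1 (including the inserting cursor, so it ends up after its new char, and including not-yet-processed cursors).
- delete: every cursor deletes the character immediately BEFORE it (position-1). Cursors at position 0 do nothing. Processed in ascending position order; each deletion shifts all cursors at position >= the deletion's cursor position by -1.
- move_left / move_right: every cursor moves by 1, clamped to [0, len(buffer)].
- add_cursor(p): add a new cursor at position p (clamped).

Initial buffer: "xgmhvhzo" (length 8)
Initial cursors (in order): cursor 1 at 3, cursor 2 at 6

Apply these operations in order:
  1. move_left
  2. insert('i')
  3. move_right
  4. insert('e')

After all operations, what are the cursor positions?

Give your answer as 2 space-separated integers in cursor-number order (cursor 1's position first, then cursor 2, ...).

After op 1 (move_left): buffer="xgmhvhzo" (len 8), cursors c1@2 c2@5, authorship ........
After op 2 (insert('i')): buffer="xgimhvihzo" (len 10), cursors c1@3 c2@7, authorship ..1...2...
After op 3 (move_right): buffer="xgimhvihzo" (len 10), cursors c1@4 c2@8, authorship ..1...2...
After op 4 (insert('e')): buffer="xgimehvihezo" (len 12), cursors c1@5 c2@10, authorship ..1.1..2.2..

Answer: 5 10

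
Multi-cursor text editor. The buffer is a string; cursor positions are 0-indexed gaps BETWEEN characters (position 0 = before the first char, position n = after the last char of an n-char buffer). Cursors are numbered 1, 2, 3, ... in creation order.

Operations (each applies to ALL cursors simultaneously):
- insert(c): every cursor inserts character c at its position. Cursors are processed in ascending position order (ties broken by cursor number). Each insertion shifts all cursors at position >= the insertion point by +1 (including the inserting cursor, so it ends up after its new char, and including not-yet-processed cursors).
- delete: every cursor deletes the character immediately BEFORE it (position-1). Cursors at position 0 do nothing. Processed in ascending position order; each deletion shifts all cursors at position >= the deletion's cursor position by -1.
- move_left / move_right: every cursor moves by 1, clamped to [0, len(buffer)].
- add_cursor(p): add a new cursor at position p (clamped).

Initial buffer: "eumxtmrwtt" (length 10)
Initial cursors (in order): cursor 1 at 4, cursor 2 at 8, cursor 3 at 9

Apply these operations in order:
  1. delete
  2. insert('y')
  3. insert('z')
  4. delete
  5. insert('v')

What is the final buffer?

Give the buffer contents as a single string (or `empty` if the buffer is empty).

Answer: eumyvtmryyvvt

Derivation:
After op 1 (delete): buffer="eumtmrt" (len 7), cursors c1@3 c2@6 c3@6, authorship .......
After op 2 (insert('y')): buffer="eumytmryyt" (len 10), cursors c1@4 c2@9 c3@9, authorship ...1...23.
After op 3 (insert('z')): buffer="eumyztmryyzzt" (len 13), cursors c1@5 c2@12 c3@12, authorship ...11...2323.
After op 4 (delete): buffer="eumytmryyt" (len 10), cursors c1@4 c2@9 c3@9, authorship ...1...23.
After op 5 (insert('v')): buffer="eumyvtmryyvvt" (len 13), cursors c1@5 c2@12 c3@12, authorship ...11...2323.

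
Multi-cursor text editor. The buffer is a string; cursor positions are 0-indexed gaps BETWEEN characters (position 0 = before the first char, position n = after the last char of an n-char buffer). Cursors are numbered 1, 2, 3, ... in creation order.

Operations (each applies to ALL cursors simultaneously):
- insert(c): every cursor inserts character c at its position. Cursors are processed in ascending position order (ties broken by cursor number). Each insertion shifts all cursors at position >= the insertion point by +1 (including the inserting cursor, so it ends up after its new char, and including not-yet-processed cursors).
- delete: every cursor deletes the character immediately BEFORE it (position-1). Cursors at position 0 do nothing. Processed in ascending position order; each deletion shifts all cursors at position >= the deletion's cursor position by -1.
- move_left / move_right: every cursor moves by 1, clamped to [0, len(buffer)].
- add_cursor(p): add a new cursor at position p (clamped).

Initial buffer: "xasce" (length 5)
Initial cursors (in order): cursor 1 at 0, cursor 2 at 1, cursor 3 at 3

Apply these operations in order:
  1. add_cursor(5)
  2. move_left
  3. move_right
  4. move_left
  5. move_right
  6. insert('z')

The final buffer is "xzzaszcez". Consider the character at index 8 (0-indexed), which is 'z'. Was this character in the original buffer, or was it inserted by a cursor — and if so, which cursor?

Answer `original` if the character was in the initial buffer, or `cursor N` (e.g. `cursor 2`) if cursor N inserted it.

Answer: cursor 4

Derivation:
After op 1 (add_cursor(5)): buffer="xasce" (len 5), cursors c1@0 c2@1 c3@3 c4@5, authorship .....
After op 2 (move_left): buffer="xasce" (len 5), cursors c1@0 c2@0 c3@2 c4@4, authorship .....
After op 3 (move_right): buffer="xasce" (len 5), cursors c1@1 c2@1 c3@3 c4@5, authorship .....
After op 4 (move_left): buffer="xasce" (len 5), cursors c1@0 c2@0 c3@2 c4@4, authorship .....
After op 5 (move_right): buffer="xasce" (len 5), cursors c1@1 c2@1 c3@3 c4@5, authorship .....
After op 6 (insert('z')): buffer="xzzaszcez" (len 9), cursors c1@3 c2@3 c3@6 c4@9, authorship .12..3..4
Authorship (.=original, N=cursor N): . 1 2 . . 3 . . 4
Index 8: author = 4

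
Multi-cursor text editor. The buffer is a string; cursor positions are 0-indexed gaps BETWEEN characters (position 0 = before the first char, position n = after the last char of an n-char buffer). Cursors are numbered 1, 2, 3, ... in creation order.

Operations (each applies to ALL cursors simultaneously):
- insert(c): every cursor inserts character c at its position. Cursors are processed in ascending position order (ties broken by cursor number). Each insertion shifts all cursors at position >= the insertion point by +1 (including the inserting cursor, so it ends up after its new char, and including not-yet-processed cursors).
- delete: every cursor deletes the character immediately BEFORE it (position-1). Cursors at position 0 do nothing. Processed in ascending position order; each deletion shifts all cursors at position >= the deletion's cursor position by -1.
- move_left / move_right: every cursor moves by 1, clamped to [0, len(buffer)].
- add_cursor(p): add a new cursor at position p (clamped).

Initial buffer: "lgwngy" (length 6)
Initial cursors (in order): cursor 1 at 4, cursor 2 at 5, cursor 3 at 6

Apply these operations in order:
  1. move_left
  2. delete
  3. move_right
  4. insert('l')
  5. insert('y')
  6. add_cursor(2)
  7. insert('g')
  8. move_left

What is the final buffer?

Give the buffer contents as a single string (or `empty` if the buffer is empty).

Answer: lggylllyyyggg

Derivation:
After op 1 (move_left): buffer="lgwngy" (len 6), cursors c1@3 c2@4 c3@5, authorship ......
After op 2 (delete): buffer="lgy" (len 3), cursors c1@2 c2@2 c3@2, authorship ...
After op 3 (move_right): buffer="lgy" (len 3), cursors c1@3 c2@3 c3@3, authorship ...
After op 4 (insert('l')): buffer="lgylll" (len 6), cursors c1@6 c2@6 c3@6, authorship ...123
After op 5 (insert('y')): buffer="lgylllyyy" (len 9), cursors c1@9 c2@9 c3@9, authorship ...123123
After op 6 (add_cursor(2)): buffer="lgylllyyy" (len 9), cursors c4@2 c1@9 c2@9 c3@9, authorship ...123123
After op 7 (insert('g')): buffer="lggylllyyyggg" (len 13), cursors c4@3 c1@13 c2@13 c3@13, authorship ..4.123123123
After op 8 (move_left): buffer="lggylllyyyggg" (len 13), cursors c4@2 c1@12 c2@12 c3@12, authorship ..4.123123123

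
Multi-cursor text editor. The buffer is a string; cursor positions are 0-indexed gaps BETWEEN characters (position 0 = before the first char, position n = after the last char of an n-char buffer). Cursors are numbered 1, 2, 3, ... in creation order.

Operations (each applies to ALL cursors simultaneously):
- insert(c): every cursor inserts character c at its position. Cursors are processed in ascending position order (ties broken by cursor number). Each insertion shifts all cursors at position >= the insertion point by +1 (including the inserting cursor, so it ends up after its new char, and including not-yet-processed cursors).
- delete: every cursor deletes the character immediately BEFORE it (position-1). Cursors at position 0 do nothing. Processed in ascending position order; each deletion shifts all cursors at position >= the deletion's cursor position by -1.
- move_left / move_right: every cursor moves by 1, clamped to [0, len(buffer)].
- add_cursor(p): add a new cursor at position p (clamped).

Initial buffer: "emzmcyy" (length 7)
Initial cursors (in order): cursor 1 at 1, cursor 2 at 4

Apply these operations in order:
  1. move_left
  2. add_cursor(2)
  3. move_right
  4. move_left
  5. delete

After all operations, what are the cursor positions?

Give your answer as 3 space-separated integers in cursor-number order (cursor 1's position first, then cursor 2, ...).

After op 1 (move_left): buffer="emzmcyy" (len 7), cursors c1@0 c2@3, authorship .......
After op 2 (add_cursor(2)): buffer="emzmcyy" (len 7), cursors c1@0 c3@2 c2@3, authorship .......
After op 3 (move_right): buffer="emzmcyy" (len 7), cursors c1@1 c3@3 c2@4, authorship .......
After op 4 (move_left): buffer="emzmcyy" (len 7), cursors c1@0 c3@2 c2@3, authorship .......
After op 5 (delete): buffer="emcyy" (len 5), cursors c1@0 c2@1 c3@1, authorship .....

Answer: 0 1 1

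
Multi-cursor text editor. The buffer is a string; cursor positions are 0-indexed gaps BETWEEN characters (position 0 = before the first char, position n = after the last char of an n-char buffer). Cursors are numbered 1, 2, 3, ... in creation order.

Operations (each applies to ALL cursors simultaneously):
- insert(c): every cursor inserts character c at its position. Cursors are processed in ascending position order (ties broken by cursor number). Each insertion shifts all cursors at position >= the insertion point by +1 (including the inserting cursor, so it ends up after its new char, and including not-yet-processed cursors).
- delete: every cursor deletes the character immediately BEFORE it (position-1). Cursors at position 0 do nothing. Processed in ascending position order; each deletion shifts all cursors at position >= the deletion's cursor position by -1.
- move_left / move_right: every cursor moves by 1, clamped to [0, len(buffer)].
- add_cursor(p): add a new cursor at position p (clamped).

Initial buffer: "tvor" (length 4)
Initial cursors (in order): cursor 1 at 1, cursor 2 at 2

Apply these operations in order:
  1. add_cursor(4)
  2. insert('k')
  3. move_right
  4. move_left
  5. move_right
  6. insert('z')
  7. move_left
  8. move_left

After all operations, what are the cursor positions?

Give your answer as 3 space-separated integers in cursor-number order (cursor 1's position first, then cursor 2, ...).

Answer: 2 5 8

Derivation:
After op 1 (add_cursor(4)): buffer="tvor" (len 4), cursors c1@1 c2@2 c3@4, authorship ....
After op 2 (insert('k')): buffer="tkvkork" (len 7), cursors c1@2 c2@4 c3@7, authorship .1.2..3
After op 3 (move_right): buffer="tkvkork" (len 7), cursors c1@3 c2@5 c3@7, authorship .1.2..3
After op 4 (move_left): buffer="tkvkork" (len 7), cursors c1@2 c2@4 c3@6, authorship .1.2..3
After op 5 (move_right): buffer="tkvkork" (len 7), cursors c1@3 c2@5 c3@7, authorship .1.2..3
After op 6 (insert('z')): buffer="tkvzkozrkz" (len 10), cursors c1@4 c2@7 c3@10, authorship .1.12.2.33
After op 7 (move_left): buffer="tkvzkozrkz" (len 10), cursors c1@3 c2@6 c3@9, authorship .1.12.2.33
After op 8 (move_left): buffer="tkvzkozrkz" (len 10), cursors c1@2 c2@5 c3@8, authorship .1.12.2.33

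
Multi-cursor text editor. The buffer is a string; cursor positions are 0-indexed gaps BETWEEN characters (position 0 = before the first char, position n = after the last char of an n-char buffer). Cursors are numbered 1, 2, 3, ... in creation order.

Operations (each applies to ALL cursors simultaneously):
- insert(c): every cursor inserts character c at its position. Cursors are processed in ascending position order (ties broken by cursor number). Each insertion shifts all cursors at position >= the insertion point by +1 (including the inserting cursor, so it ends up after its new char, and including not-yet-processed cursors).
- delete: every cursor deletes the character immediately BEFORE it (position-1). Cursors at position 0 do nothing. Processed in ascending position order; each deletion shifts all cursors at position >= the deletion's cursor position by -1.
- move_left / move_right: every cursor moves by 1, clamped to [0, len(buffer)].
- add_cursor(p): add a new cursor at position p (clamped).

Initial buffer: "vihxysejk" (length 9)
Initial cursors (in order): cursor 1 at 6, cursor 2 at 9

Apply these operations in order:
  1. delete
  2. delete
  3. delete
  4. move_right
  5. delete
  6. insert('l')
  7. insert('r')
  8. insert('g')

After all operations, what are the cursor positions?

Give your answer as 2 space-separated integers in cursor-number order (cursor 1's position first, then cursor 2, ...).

Answer: 7 7

Derivation:
After op 1 (delete): buffer="vihxyej" (len 7), cursors c1@5 c2@7, authorship .......
After op 2 (delete): buffer="vihxe" (len 5), cursors c1@4 c2@5, authorship .....
After op 3 (delete): buffer="vih" (len 3), cursors c1@3 c2@3, authorship ...
After op 4 (move_right): buffer="vih" (len 3), cursors c1@3 c2@3, authorship ...
After op 5 (delete): buffer="v" (len 1), cursors c1@1 c2@1, authorship .
After op 6 (insert('l')): buffer="vll" (len 3), cursors c1@3 c2@3, authorship .12
After op 7 (insert('r')): buffer="vllrr" (len 5), cursors c1@5 c2@5, authorship .1212
After op 8 (insert('g')): buffer="vllrrgg" (len 7), cursors c1@7 c2@7, authorship .121212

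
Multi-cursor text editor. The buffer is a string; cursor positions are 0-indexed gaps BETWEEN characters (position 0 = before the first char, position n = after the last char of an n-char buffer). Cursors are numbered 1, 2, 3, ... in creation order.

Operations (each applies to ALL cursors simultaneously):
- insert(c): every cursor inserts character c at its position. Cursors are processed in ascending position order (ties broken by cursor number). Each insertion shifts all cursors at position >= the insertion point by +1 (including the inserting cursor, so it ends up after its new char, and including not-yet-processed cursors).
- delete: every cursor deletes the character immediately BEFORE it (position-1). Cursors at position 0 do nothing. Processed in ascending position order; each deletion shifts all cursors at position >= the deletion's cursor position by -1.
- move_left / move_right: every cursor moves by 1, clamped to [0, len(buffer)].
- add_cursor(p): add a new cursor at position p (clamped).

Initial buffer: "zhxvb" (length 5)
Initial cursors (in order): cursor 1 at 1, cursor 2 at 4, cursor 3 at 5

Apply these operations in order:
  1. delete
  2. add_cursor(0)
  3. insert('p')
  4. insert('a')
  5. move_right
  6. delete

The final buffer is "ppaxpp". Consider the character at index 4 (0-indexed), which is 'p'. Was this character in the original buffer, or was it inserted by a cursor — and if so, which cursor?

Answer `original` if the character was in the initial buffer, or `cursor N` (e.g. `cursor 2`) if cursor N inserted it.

Answer: cursor 2

Derivation:
After op 1 (delete): buffer="hx" (len 2), cursors c1@0 c2@2 c3@2, authorship ..
After op 2 (add_cursor(0)): buffer="hx" (len 2), cursors c1@0 c4@0 c2@2 c3@2, authorship ..
After op 3 (insert('p')): buffer="pphxpp" (len 6), cursors c1@2 c4@2 c2@6 c3@6, authorship 14..23
After op 4 (insert('a')): buffer="ppaahxppaa" (len 10), cursors c1@4 c4@4 c2@10 c3@10, authorship 1414..2323
After op 5 (move_right): buffer="ppaahxppaa" (len 10), cursors c1@5 c4@5 c2@10 c3@10, authorship 1414..2323
After op 6 (delete): buffer="ppaxpp" (len 6), cursors c1@3 c4@3 c2@6 c3@6, authorship 141.23
Authorship (.=original, N=cursor N): 1 4 1 . 2 3
Index 4: author = 2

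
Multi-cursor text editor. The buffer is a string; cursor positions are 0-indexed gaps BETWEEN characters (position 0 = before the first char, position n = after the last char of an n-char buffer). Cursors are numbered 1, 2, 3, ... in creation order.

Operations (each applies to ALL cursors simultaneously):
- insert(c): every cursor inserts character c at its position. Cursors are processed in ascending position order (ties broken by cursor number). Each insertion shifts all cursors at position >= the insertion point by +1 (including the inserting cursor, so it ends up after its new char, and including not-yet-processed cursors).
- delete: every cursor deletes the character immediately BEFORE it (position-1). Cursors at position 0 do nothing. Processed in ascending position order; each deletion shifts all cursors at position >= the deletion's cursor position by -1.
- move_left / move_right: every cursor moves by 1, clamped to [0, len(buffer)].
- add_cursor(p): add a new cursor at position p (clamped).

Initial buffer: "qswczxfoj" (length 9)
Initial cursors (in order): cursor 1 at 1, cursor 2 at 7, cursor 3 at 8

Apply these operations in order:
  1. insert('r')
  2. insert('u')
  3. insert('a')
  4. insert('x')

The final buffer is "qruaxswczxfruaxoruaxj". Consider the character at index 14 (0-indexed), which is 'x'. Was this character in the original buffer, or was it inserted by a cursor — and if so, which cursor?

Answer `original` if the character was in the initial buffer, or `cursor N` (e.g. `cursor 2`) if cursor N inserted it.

After op 1 (insert('r')): buffer="qrswczxfrorj" (len 12), cursors c1@2 c2@9 c3@11, authorship .1......2.3.
After op 2 (insert('u')): buffer="qruswczxfruoruj" (len 15), cursors c1@3 c2@11 c3@14, authorship .11......22.33.
After op 3 (insert('a')): buffer="qruaswczxfruaoruaj" (len 18), cursors c1@4 c2@13 c3@17, authorship .111......222.333.
After op 4 (insert('x')): buffer="qruaxswczxfruaxoruaxj" (len 21), cursors c1@5 c2@15 c3@20, authorship .1111......2222.3333.
Authorship (.=original, N=cursor N): . 1 1 1 1 . . . . . . 2 2 2 2 . 3 3 3 3 .
Index 14: author = 2

Answer: cursor 2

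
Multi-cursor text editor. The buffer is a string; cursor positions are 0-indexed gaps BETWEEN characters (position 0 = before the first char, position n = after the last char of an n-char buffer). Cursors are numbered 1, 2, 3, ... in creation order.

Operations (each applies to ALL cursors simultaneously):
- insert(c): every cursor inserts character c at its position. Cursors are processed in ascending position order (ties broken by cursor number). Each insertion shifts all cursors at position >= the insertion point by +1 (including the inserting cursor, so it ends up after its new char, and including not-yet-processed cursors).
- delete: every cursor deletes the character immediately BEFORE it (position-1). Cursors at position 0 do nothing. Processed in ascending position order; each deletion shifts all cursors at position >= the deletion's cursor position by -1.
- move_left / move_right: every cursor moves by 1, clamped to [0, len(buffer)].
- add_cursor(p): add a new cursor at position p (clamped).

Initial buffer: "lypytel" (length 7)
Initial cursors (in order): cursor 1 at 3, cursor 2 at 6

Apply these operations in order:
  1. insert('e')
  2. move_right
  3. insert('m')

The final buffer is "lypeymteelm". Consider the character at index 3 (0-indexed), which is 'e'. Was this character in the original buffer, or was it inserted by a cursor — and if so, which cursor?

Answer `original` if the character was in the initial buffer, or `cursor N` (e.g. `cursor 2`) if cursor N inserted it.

After op 1 (insert('e')): buffer="lypeyteel" (len 9), cursors c1@4 c2@8, authorship ...1...2.
After op 2 (move_right): buffer="lypeyteel" (len 9), cursors c1@5 c2@9, authorship ...1...2.
After op 3 (insert('m')): buffer="lypeymteelm" (len 11), cursors c1@6 c2@11, authorship ...1.1..2.2
Authorship (.=original, N=cursor N): . . . 1 . 1 . . 2 . 2
Index 3: author = 1

Answer: cursor 1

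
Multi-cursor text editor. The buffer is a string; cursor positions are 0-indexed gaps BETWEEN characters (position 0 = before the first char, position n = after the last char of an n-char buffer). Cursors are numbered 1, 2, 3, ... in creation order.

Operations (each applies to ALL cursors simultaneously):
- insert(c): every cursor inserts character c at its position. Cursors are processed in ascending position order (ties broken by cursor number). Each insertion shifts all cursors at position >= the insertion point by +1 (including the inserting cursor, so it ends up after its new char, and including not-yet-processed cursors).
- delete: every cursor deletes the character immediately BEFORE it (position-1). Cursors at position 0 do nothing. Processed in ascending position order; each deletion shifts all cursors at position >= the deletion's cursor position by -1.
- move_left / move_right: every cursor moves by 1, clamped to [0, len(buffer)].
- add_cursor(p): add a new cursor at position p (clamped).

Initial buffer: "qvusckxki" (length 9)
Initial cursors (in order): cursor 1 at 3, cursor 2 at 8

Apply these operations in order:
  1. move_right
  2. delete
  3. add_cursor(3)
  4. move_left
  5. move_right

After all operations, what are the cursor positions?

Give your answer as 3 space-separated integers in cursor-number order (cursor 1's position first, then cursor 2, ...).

Answer: 3 7 3

Derivation:
After op 1 (move_right): buffer="qvusckxki" (len 9), cursors c1@4 c2@9, authorship .........
After op 2 (delete): buffer="qvuckxk" (len 7), cursors c1@3 c2@7, authorship .......
After op 3 (add_cursor(3)): buffer="qvuckxk" (len 7), cursors c1@3 c3@3 c2@7, authorship .......
After op 4 (move_left): buffer="qvuckxk" (len 7), cursors c1@2 c3@2 c2@6, authorship .......
After op 5 (move_right): buffer="qvuckxk" (len 7), cursors c1@3 c3@3 c2@7, authorship .......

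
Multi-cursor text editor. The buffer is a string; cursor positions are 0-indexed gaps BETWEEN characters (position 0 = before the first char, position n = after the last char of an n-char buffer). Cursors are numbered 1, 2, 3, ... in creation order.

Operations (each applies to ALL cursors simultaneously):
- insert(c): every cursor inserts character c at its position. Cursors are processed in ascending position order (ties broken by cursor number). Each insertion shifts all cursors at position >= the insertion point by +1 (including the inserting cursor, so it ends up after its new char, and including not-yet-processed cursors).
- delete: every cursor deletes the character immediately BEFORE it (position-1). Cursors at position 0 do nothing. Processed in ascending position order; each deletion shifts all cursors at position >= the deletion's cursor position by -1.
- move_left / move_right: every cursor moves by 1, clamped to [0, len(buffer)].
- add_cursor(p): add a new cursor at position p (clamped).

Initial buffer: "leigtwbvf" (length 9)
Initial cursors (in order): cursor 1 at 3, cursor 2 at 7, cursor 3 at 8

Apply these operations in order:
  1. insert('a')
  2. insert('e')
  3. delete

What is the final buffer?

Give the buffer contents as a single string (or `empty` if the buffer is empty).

Answer: leiagtwbavaf

Derivation:
After op 1 (insert('a')): buffer="leiagtwbavaf" (len 12), cursors c1@4 c2@9 c3@11, authorship ...1....2.3.
After op 2 (insert('e')): buffer="leiaegtwbaevaef" (len 15), cursors c1@5 c2@11 c3@14, authorship ...11....22.33.
After op 3 (delete): buffer="leiagtwbavaf" (len 12), cursors c1@4 c2@9 c3@11, authorship ...1....2.3.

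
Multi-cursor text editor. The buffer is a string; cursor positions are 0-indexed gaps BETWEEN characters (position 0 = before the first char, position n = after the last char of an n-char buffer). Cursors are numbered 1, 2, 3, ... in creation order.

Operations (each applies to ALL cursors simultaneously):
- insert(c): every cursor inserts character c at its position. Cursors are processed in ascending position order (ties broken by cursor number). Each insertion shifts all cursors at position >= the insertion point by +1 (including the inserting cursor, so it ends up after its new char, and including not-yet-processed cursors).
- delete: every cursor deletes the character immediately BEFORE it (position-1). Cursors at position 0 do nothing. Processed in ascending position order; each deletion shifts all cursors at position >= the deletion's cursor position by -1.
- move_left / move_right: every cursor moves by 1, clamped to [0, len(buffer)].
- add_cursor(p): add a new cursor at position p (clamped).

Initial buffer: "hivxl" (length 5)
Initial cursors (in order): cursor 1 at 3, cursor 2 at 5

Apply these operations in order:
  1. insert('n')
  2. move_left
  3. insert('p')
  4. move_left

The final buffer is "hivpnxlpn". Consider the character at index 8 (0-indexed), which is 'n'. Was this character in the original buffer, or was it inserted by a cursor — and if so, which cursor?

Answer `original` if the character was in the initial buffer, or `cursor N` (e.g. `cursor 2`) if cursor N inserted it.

After op 1 (insert('n')): buffer="hivnxln" (len 7), cursors c1@4 c2@7, authorship ...1..2
After op 2 (move_left): buffer="hivnxln" (len 7), cursors c1@3 c2@6, authorship ...1..2
After op 3 (insert('p')): buffer="hivpnxlpn" (len 9), cursors c1@4 c2@8, authorship ...11..22
After op 4 (move_left): buffer="hivpnxlpn" (len 9), cursors c1@3 c2@7, authorship ...11..22
Authorship (.=original, N=cursor N): . . . 1 1 . . 2 2
Index 8: author = 2

Answer: cursor 2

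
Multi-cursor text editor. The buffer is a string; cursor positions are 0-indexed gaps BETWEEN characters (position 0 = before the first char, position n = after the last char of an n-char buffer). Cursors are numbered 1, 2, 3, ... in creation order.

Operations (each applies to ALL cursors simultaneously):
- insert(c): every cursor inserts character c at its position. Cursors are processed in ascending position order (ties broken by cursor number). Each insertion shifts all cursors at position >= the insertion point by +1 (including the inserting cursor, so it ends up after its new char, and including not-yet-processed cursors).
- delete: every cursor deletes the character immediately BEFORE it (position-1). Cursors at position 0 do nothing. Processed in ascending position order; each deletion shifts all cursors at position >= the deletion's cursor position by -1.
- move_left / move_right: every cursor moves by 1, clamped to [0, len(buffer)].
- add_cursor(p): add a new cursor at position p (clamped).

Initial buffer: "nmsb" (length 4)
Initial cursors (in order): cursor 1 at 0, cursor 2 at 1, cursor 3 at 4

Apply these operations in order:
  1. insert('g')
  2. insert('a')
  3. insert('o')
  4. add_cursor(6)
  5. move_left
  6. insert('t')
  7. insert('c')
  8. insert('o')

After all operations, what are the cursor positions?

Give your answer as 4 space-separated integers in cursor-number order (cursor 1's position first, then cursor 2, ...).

Answer: 5 15 24 11

Derivation:
After op 1 (insert('g')): buffer="gngmsbg" (len 7), cursors c1@1 c2@3 c3@7, authorship 1.2...3
After op 2 (insert('a')): buffer="gangamsbga" (len 10), cursors c1@2 c2@5 c3@10, authorship 11.22...33
After op 3 (insert('o')): buffer="gaongaomsbgao" (len 13), cursors c1@3 c2@7 c3@13, authorship 111.222...333
After op 4 (add_cursor(6)): buffer="gaongaomsbgao" (len 13), cursors c1@3 c4@6 c2@7 c3@13, authorship 111.222...333
After op 5 (move_left): buffer="gaongaomsbgao" (len 13), cursors c1@2 c4@5 c2@6 c3@12, authorship 111.222...333
After op 6 (insert('t')): buffer="gatongtatomsbgato" (len 17), cursors c1@3 c4@7 c2@9 c3@16, authorship 1111.24222...3333
After op 7 (insert('c')): buffer="gatcongtcatcomsbgatco" (len 21), cursors c1@4 c4@9 c2@12 c3@20, authorship 11111.2442222...33333
After op 8 (insert('o')): buffer="gatcoongtcoatcoomsbgatcoo" (len 25), cursors c1@5 c4@11 c2@15 c3@24, authorship 111111.244422222...333333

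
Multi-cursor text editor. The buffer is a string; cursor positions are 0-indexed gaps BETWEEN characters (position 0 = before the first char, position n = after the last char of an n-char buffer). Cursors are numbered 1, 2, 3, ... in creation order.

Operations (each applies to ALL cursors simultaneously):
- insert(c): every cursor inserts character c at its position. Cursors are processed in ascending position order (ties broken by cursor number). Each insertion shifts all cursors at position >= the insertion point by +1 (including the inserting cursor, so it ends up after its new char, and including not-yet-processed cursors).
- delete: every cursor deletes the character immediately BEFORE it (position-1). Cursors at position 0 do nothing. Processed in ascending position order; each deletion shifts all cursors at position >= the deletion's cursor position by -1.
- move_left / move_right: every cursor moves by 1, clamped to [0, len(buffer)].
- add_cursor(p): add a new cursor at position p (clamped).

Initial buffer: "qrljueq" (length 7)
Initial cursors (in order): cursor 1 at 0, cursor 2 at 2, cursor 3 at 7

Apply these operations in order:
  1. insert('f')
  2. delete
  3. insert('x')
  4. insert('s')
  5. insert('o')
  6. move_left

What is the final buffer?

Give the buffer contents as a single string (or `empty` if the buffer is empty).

After op 1 (insert('f')): buffer="fqrfljueqf" (len 10), cursors c1@1 c2@4 c3@10, authorship 1..2.....3
After op 2 (delete): buffer="qrljueq" (len 7), cursors c1@0 c2@2 c3@7, authorship .......
After op 3 (insert('x')): buffer="xqrxljueqx" (len 10), cursors c1@1 c2@4 c3@10, authorship 1..2.....3
After op 4 (insert('s')): buffer="xsqrxsljueqxs" (len 13), cursors c1@2 c2@6 c3@13, authorship 11..22.....33
After op 5 (insert('o')): buffer="xsoqrxsoljueqxso" (len 16), cursors c1@3 c2@8 c3@16, authorship 111..222.....333
After op 6 (move_left): buffer="xsoqrxsoljueqxso" (len 16), cursors c1@2 c2@7 c3@15, authorship 111..222.....333

Answer: xsoqrxsoljueqxso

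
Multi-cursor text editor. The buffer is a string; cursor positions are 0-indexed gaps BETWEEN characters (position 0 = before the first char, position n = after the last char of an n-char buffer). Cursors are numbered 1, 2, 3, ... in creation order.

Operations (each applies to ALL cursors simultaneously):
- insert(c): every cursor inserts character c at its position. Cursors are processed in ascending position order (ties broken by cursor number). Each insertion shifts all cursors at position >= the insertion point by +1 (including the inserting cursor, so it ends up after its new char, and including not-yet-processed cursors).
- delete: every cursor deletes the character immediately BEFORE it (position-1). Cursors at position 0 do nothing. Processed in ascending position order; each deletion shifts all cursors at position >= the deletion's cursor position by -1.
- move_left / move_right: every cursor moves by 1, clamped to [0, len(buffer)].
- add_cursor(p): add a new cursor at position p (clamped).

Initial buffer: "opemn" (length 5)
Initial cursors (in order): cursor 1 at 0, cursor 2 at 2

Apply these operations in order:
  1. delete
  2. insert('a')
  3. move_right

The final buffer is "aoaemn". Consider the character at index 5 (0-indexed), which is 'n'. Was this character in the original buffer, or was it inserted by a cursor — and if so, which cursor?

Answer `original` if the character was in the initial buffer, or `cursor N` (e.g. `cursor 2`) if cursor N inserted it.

Answer: original

Derivation:
After op 1 (delete): buffer="oemn" (len 4), cursors c1@0 c2@1, authorship ....
After op 2 (insert('a')): buffer="aoaemn" (len 6), cursors c1@1 c2@3, authorship 1.2...
After op 3 (move_right): buffer="aoaemn" (len 6), cursors c1@2 c2@4, authorship 1.2...
Authorship (.=original, N=cursor N): 1 . 2 . . .
Index 5: author = original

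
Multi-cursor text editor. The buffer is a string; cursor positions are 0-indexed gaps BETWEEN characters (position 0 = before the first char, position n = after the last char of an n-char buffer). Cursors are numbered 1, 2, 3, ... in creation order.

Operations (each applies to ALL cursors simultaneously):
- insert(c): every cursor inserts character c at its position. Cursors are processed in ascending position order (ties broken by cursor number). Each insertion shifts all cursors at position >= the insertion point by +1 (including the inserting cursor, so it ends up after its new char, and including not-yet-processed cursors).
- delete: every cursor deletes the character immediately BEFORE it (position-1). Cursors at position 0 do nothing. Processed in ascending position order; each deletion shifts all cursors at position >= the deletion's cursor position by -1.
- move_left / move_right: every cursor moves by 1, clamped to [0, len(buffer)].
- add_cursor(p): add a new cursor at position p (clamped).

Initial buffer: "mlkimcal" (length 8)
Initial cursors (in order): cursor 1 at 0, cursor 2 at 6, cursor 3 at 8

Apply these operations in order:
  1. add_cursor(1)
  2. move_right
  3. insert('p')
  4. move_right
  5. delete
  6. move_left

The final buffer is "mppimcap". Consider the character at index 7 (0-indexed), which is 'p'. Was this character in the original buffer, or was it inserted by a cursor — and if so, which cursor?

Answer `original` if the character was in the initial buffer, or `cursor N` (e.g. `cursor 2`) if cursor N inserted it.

Answer: cursor 2

Derivation:
After op 1 (add_cursor(1)): buffer="mlkimcal" (len 8), cursors c1@0 c4@1 c2@6 c3@8, authorship ........
After op 2 (move_right): buffer="mlkimcal" (len 8), cursors c1@1 c4@2 c2@7 c3@8, authorship ........
After op 3 (insert('p')): buffer="mplpkimcaplp" (len 12), cursors c1@2 c4@4 c2@10 c3@12, authorship .1.4.....2.3
After op 4 (move_right): buffer="mplpkimcaplp" (len 12), cursors c1@3 c4@5 c2@11 c3@12, authorship .1.4.....2.3
After op 5 (delete): buffer="mppimcap" (len 8), cursors c1@2 c4@3 c2@8 c3@8, authorship .14....2
After op 6 (move_left): buffer="mppimcap" (len 8), cursors c1@1 c4@2 c2@7 c3@7, authorship .14....2
Authorship (.=original, N=cursor N): . 1 4 . . . . 2
Index 7: author = 2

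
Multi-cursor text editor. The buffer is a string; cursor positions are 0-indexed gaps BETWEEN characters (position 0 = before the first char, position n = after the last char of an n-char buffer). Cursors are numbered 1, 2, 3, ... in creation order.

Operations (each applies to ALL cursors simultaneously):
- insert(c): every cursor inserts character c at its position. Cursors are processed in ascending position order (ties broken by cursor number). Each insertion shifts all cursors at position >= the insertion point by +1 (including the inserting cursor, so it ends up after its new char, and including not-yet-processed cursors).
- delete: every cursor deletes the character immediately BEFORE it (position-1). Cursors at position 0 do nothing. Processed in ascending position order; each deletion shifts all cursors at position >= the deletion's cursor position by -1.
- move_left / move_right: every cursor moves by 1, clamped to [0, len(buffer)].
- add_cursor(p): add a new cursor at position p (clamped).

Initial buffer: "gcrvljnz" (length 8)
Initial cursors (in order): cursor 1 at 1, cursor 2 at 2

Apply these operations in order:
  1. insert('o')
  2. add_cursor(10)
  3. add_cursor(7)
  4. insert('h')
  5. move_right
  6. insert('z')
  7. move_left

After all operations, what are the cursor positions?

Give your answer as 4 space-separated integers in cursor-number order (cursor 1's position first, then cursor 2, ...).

After op 1 (insert('o')): buffer="gocorvljnz" (len 10), cursors c1@2 c2@4, authorship .1.2......
After op 2 (add_cursor(10)): buffer="gocorvljnz" (len 10), cursors c1@2 c2@4 c3@10, authorship .1.2......
After op 3 (add_cursor(7)): buffer="gocorvljnz" (len 10), cursors c1@2 c2@4 c4@7 c3@10, authorship .1.2......
After op 4 (insert('h')): buffer="gohcohrvlhjnzh" (len 14), cursors c1@3 c2@6 c4@10 c3@14, authorship .11.22...4...3
After op 5 (move_right): buffer="gohcohrvlhjnzh" (len 14), cursors c1@4 c2@7 c4@11 c3@14, authorship .11.22...4...3
After op 6 (insert('z')): buffer="gohczohrzvlhjznzhz" (len 18), cursors c1@5 c2@9 c4@14 c3@18, authorship .11.122.2..4.4..33
After op 7 (move_left): buffer="gohczohrzvlhjznzhz" (len 18), cursors c1@4 c2@8 c4@13 c3@17, authorship .11.122.2..4.4..33

Answer: 4 8 17 13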